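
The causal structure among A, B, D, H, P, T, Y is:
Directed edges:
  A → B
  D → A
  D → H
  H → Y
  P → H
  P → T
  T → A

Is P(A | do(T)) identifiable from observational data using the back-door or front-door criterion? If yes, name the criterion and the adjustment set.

P(A|do(T)): backdoor, adjust for ∅.

desc(T)\{T}={A,B}; candidates ⊆ {D,H,P,Y}.
∅: T⊥A given ∅ in G with T→· removed — back-door holds.
P(A|do(T)) = P(A|T) — no adjustment needed.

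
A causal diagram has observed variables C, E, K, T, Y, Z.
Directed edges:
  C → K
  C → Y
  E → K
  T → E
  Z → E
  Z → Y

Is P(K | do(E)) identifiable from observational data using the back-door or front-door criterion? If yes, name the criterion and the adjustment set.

P(K|do(E)): backdoor, adjust for ∅.

desc(E)\{E}={K}; candidates ⊆ {C,T,Y,Z}.
∅: E⊥K given ∅ in G with E→· removed — back-door holds.
P(K|do(E)) = P(K|E) — no adjustment needed.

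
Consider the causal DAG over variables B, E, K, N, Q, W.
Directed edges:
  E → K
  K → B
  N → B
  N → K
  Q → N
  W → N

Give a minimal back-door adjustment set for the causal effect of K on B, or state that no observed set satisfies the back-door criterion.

desc(K)\{K}={B}; candidates ⊆ {E,N,Q,W}.
size 0: {}; under {} K still reaches {B,E,N,Q,W} ∋ B.
{N}: K⊥B given {N} in G with K→· removed — back-door holds.

K→B: minimal back-door set {N}.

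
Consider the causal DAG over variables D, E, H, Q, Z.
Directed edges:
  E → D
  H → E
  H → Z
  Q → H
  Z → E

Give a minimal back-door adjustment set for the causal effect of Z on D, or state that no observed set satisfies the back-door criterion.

Z→D: minimal back-door set {H}.

desc(Z)\{Z}={D,E}; candidates ⊆ {H,Q}.
size 0: {}; under {} Z still reaches {D,E,H,Q} ∋ D.
{H}: Z⊥D given {H} in G with Z→· removed — back-door holds.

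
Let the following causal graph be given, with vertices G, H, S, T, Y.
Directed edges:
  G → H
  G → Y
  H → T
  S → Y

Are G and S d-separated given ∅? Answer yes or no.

Bayes-Ball from G | ∅ reaches {H,T,Y}.
S ∉ reach(G|∅) ⇒ G ⊥ S | ∅.

Yes — G ⊥ S | ∅.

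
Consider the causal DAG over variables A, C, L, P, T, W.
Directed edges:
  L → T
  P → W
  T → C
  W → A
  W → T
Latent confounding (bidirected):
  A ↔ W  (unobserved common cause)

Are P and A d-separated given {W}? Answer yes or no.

Bayes-Ball from P | {W} reaches {A}.
A ∈ reach(P|{W}) ⇒ P ⊥̸ A | {W}.

No — P and A are d-connected given {W}.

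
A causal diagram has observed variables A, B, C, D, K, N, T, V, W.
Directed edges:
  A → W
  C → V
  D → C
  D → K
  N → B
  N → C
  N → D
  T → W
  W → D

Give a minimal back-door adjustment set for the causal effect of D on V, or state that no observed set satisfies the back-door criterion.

desc(D)\{D}={C,K,V}; candidates ⊆ {A,B,N,T,W}.
size 0: {}; under {} D still reaches {A,B,C,N,T,V,W} ∋ V.
{N}: D⊥V given {N} in G with D→· removed — back-door holds.

D→V: minimal back-door set {N}.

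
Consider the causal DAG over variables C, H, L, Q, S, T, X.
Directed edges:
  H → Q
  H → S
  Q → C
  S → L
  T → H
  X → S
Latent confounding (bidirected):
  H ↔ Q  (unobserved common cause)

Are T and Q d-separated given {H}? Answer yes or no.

No — T and Q are d-connected given {H}.

Bayes-Ball from T | {H} reaches {C,Q}.
Q ∈ reach(T|{H}) ⇒ T ⊥̸ Q | {H}.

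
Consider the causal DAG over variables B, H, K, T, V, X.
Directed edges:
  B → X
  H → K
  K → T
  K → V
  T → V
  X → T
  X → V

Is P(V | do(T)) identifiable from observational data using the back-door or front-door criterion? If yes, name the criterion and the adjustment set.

desc(T)\{T}={V}; candidates ⊆ {B,H,K,X}.
size 0: {}; under {} T still reaches {B,H,K,V,X} ∋ V.
size 1: {B}, {H}, {K} …(+1); under {B} T still reaches {H,K,V,X} ∋ V.
{K,X}: T⊥V given {K,X} in G with T→· removed — back-door holds.
P(V|do(T)) = Σ_{K,X} P(V|T,K,X)·P(K,X).

P(V|do(T)): backdoor, adjust for {K, X}.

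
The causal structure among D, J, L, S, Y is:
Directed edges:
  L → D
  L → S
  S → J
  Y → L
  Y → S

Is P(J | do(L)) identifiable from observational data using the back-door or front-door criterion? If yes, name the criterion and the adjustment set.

P(J|do(L)): backdoor, adjust for {Y}.

desc(L)\{L}={D,J,S}; candidates ⊆ {Y}.
size 0: {}; under {} L still reaches {J,S,Y} ∋ J.
{Y}: L⊥J given {Y} in G with L→· removed — back-door holds.
P(J|do(L)) = Σ_{Y} P(J|L,Y)·P(Y).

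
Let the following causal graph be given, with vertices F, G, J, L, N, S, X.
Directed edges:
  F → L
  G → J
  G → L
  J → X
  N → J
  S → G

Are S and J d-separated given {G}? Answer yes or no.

Bayes-Ball from S | {G} reaches ∅.
J ∉ reach(S|{G}) ⇒ S ⊥ J | {G}.

Yes — S ⊥ J | {G}.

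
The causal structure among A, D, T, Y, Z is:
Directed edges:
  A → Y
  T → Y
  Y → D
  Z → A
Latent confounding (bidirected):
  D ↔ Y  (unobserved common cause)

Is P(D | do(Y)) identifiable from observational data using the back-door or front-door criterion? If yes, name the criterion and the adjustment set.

P(D|do(Y)): not identifiable (no BD/FD set).

desc(Y)\{Y}={D}; candidates ⊆ {A,T,Z}.
Y↔D: latent back-door arc(s) into Y.
size 0: {}; under {} Y still reaches {A,D,T,Z} ∋ D.
size 1: {A}, {T}, {Z}; under {A} Y still reaches {D,T} ∋ D.
size 2: {A,T}, {A,Z}, {T,Z}; under {A,T} Y still reaches {D} ∋ D.
Y↔D cannot be blocked by any observed set — no back-door set.
No mediator lies on a directed Y→…→D path.
Neither criterion identifies P(D|do(Y)) in this graph.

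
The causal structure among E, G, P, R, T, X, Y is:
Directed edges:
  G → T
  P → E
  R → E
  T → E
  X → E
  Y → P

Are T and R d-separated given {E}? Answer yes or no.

Bayes-Ball from T | {E} reaches {G,P,R,X,Y}.
R ∈ reach(T|{E}) ⇒ T ⊥̸ R | {E}.

No — T and R are d-connected given {E}.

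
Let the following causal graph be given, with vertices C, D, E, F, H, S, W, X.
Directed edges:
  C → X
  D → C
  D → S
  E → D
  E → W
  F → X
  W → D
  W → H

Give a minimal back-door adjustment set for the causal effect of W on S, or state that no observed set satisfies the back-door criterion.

W→S: minimal back-door set {E}.

desc(W)\{W}={C,D,H,S,X}; candidates ⊆ {E,F}.
size 0: {}; under {} W still reaches {C,D,E,S,X} ∋ S.
{E}: W⊥S given {E} in G with W→· removed — back-door holds.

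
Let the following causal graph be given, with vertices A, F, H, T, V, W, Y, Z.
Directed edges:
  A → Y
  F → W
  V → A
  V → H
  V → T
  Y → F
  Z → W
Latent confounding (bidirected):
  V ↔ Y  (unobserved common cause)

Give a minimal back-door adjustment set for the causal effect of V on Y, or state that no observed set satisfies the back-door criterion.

V→Y: no observed back-door set.

desc(V)\{V}={A,F,H,T,W,Y}; candidates ⊆ {Z}.
V↔Y: latent back-door arc(s) into V.
size 0: {}; under {} V still reaches {F,W,Y} ∋ Y.
size 1: {Z}; under {Z} V still reaches {F,W,Y} ∋ Y.
V↔Y cannot be blocked by any observed set — no back-door set.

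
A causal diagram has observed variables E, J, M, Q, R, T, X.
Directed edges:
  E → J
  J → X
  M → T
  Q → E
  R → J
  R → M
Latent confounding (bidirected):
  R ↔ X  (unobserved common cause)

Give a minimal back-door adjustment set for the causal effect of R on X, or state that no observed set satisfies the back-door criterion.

desc(R)\{R}={J,M,T,X}; candidates ⊆ {E,Q}.
R↔X: latent back-door arc(s) into R.
size 0: {}; under {} R still reaches {X} ∋ X.
size 1: {E}, {Q}; under {E} R still reaches {X} ∋ X.
size 2: {E,Q}; under {E,Q} R still reaches {X} ∋ X.
R↔X cannot be blocked by any observed set — no back-door set.

R→X: no observed back-door set.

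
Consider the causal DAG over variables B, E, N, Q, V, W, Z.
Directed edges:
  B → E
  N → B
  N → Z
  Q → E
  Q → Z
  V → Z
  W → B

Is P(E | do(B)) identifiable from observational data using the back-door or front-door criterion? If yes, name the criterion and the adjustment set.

desc(B)\{B}={E}; candidates ⊆ {N,Q,V,W,Z}.
∅: B⊥E given ∅ in G with B→· removed — back-door holds.
P(E|do(B)) = P(E|B) — no adjustment needed.

P(E|do(B)): backdoor, adjust for ∅.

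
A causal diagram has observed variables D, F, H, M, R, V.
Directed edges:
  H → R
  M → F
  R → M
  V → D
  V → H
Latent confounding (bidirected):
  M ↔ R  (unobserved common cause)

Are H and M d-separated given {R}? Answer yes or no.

Bayes-Ball from H | {R} reaches {D,F,M,V}.
M ∈ reach(H|{R}) ⇒ H ⊥̸ M | {R}.

No — H and M are d-connected given {R}.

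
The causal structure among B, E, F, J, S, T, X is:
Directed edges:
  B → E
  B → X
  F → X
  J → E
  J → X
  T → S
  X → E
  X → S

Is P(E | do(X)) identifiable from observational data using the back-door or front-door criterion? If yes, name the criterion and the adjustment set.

desc(X)\{X}={E,S}; candidates ⊆ {B,F,J,T}.
size 0: {}; under {} X still reaches {B,E,F,J} ∋ E.
size 1: {B}, {F}, {J} …(+1); under {B} X still reaches {E,F,J} ∋ E.
{B,J}: X⊥E given {B,J} in G with X→· removed — back-door holds.
P(E|do(X)) = Σ_{B,J} P(E|X,B,J)·P(B,J).

P(E|do(X)): backdoor, adjust for {B, J}.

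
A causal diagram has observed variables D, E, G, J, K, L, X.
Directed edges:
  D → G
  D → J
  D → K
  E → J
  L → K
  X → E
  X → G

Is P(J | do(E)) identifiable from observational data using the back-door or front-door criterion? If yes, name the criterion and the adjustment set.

P(J|do(E)): backdoor, adjust for ∅.

desc(E)\{E}={J}; candidates ⊆ {D,G,K,L,X}.
∅: E⊥J given ∅ in G with E→· removed — back-door holds.
P(J|do(E)) = P(J|E) — no adjustment needed.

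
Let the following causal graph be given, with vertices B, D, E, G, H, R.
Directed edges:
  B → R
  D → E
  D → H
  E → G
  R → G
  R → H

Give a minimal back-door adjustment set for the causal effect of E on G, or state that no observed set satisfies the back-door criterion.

E→G: minimal back-door set ∅.

desc(E)\{E}={G}; candidates ⊆ {B,D,H,R}.
∅: E⊥G given ∅ in G with E→· removed — back-door holds.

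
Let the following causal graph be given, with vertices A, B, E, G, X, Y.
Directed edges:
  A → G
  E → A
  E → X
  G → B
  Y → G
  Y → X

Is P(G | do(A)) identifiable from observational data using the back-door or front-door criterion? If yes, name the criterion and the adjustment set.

desc(A)\{A}={B,G}; candidates ⊆ {E,X,Y}.
∅: A⊥G given ∅ in G with A→· removed — back-door holds.
P(G|do(A)) = P(G|A) — no adjustment needed.

P(G|do(A)): backdoor, adjust for ∅.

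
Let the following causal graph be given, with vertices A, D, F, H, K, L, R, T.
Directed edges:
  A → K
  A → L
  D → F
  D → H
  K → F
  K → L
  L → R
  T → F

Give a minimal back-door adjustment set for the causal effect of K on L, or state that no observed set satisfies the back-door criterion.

K→L: minimal back-door set {A}.

desc(K)\{K}={F,L,R}; candidates ⊆ {A,D,H,T}.
size 0: {}; under {} K still reaches {A,L,R} ∋ L.
{A}: K⊥L given {A} in G with K→· removed — back-door holds.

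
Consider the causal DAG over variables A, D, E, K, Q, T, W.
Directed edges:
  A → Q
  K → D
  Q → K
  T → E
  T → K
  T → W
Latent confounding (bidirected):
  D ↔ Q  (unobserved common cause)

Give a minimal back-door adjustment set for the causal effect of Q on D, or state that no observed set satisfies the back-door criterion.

desc(Q)\{Q}={D,K}; candidates ⊆ {A,E,T,W}.
Q↔D: latent back-door arc(s) into Q.
size 0: {}; under {} Q still reaches {A,D} ∋ D.
size 1: {A}, {E}, {T} …(+1); under {A} Q still reaches {D} ∋ D.
size 2: {A,E}, {A,T}, {A,W} …(+3); under {A,E} Q still reaches {D} ∋ D.
Q↔D cannot be blocked by any observed set — no back-door set.

Q→D: no observed back-door set.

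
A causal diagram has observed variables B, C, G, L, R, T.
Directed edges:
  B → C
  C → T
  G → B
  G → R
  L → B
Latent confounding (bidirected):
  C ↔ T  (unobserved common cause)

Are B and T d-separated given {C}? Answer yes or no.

No — B and T are d-connected given {C}.

Bayes-Ball from B | {C} reaches {G,L,R,T}.
T ∈ reach(B|{C}) ⇒ B ⊥̸ T | {C}.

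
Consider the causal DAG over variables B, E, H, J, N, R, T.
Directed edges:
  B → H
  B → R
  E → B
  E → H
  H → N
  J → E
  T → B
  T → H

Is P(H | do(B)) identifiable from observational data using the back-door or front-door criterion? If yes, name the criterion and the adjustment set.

P(H|do(B)): backdoor, adjust for {E, T}.

desc(B)\{B}={H,N,R}; candidates ⊆ {E,J,T}.
size 0: {}; under {} B still reaches {E,H,J,N,T} ∋ H.
size 1: {E}, {J}, {T}; under {E} B still reaches {H,N,T} ∋ H.
{E,T}: B⊥H given {E,T} in G with B→· removed — back-door holds.
P(H|do(B)) = Σ_{E,T} P(H|B,E,T)·P(E,T).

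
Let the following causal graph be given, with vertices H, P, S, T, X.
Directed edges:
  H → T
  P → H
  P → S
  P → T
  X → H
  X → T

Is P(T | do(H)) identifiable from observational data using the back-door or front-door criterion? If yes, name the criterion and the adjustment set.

P(T|do(H)): backdoor, adjust for {P, X}.

desc(H)\{H}={T}; candidates ⊆ {P,S,X}.
size 0: {}; under {} H still reaches {P,S,T,X} ∋ T.
size 1: {P}, {S}, {X}; under {P} H still reaches {T,X} ∋ T.
{P,X}: H⊥T given {P,X} in G with H→· removed — back-door holds.
P(T|do(H)) = Σ_{P,X} P(T|H,P,X)·P(P,X).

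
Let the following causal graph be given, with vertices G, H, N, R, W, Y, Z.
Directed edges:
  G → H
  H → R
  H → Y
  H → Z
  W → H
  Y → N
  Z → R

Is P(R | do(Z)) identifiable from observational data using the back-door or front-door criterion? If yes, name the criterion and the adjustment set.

desc(Z)\{Z}={R}; candidates ⊆ {G,H,N,W,Y}.
size 0: {}; under {} Z still reaches {G,H,N,R,W,Y} ∋ R.
{H}: Z⊥R given {H} in G with Z→· removed — back-door holds.
P(R|do(Z)) = Σ_{H} P(R|Z,H)·P(H).

P(R|do(Z)): backdoor, adjust for {H}.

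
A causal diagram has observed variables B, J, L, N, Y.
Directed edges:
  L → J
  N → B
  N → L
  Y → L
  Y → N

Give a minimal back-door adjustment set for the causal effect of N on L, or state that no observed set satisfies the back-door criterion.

N→L: minimal back-door set {Y}.

desc(N)\{N}={B,J,L}; candidates ⊆ {Y}.
size 0: {}; under {} N still reaches {J,L,Y} ∋ L.
{Y}: N⊥L given {Y} in G with N→· removed — back-door holds.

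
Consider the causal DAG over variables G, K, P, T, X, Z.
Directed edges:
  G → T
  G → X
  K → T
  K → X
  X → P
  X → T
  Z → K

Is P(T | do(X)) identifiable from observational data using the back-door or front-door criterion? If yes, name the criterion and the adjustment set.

desc(X)\{X}={P,T}; candidates ⊆ {G,K,Z}.
size 0: {}; under {} X still reaches {G,K,T,Z} ∋ T.
size 1: {G}, {K}, {Z}; under {G} X still reaches {K,T,Z} ∋ T.
{G,K}: X⊥T given {G,K} in G with X→· removed — back-door holds.
P(T|do(X)) = Σ_{G,K} P(T|X,G,K)·P(G,K).

P(T|do(X)): backdoor, adjust for {G, K}.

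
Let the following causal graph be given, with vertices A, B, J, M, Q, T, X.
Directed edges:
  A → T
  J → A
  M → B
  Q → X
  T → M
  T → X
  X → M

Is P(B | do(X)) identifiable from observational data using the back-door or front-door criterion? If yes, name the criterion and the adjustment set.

desc(X)\{X}={B,M}; candidates ⊆ {A,J,Q,T}.
size 0: {}; under {} X still reaches {A,B,J,M,Q,T} ∋ B.
{T}: X⊥B given {T} in G with X→· removed — back-door holds.
P(B|do(X)) = Σ_{T} P(B|X,T)·P(T).

P(B|do(X)): backdoor, adjust for {T}.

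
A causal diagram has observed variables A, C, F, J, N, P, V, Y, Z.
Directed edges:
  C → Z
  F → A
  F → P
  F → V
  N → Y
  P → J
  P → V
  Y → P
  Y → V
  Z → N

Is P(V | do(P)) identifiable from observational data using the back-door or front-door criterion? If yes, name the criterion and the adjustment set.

P(V|do(P)): backdoor, adjust for {F, Y}.

desc(P)\{P}={J,V}; candidates ⊆ {A,C,F,N,Y,Z}.
size 0: {}; under {} P still reaches {A,C,F,N,V,Y,Z} ∋ V.
size 1: {A}, {C}, {F} …(+3); under {A} P still reaches {C,F,N,V,Y,Z} ∋ V.
{F,Y}: P⊥V given {F,Y} in G with P→· removed — back-door holds.
P(V|do(P)) = Σ_{F,Y} P(V|P,F,Y)·P(F,Y).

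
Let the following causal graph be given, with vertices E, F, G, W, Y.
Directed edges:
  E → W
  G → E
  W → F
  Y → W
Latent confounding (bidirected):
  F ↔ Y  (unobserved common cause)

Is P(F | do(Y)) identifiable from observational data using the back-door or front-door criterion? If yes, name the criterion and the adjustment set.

desc(Y)\{Y}={F,W}; candidates ⊆ {E,G}.
Y↔F: latent back-door arc(s) into Y.
size 0: {}; under {} Y still reaches {F} ∋ F.
size 1: {E}, {G}; under {E} Y still reaches {F} ∋ F.
size 2: {E,G}; under {E,G} Y still reaches {F} ∋ F.
Y↔F cannot be blocked by any observed set — no back-door set.
{W}: (i) intercepts every directed Y→F path; (ii) no back-door Y→{W}; (iii) {Y} blocks every back-door {W}→F. Front-door holds.
P(F|do(Y)) = Σ_{W} P(W|Y) Σ_{Y'} P(F|W,Y')P(Y').

P(F|do(Y)): frontdoor, adjust for {W}.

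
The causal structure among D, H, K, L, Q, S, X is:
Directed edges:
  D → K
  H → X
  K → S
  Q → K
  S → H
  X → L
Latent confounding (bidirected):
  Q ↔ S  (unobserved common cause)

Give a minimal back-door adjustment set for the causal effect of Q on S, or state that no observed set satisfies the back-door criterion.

Q→S: no observed back-door set.

desc(Q)\{Q}={H,K,L,S,X}; candidates ⊆ {D}.
Q↔S: latent back-door arc(s) into Q.
size 0: {}; under {} Q still reaches {H,L,S,X} ∋ S.
size 1: {D}; under {D} Q still reaches {H,L,S,X} ∋ S.
Q↔S cannot be blocked by any observed set — no back-door set.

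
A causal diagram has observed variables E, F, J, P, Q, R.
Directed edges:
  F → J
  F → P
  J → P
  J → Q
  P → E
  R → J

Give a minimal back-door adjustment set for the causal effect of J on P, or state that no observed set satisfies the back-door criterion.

desc(J)\{J}={E,P,Q}; candidates ⊆ {F,R}.
size 0: {}; under {} J still reaches {E,F,P,R} ∋ P.
{F}: J⊥P given {F} in G with J→· removed — back-door holds.

J→P: minimal back-door set {F}.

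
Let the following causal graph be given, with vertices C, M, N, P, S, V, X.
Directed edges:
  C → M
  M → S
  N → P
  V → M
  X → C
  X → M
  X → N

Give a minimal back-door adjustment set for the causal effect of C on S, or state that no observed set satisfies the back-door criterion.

C→S: minimal back-door set {X}.

desc(C)\{C}={M,S}; candidates ⊆ {N,P,V,X}.
size 0: {}; under {} C still reaches {M,N,P,S,X} ∋ S.
{X}: C⊥S given {X} in G with C→· removed — back-door holds.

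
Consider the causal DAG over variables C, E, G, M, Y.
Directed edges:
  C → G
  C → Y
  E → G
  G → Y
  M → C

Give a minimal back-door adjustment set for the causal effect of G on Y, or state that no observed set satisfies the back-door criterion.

G→Y: minimal back-door set {C}.

desc(G)\{G}={Y}; candidates ⊆ {C,E,M}.
size 0: {}; under {} G still reaches {C,E,M,Y} ∋ Y.
{C}: G⊥Y given {C} in G with G→· removed — back-door holds.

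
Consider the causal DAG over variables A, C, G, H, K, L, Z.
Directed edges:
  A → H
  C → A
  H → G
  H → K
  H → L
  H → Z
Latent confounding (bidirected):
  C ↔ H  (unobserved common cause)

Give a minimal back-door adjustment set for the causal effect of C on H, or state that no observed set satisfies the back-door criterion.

desc(C)\{C}={A,G,H,K,L,Z}; candidates ⊆ {—}.
C↔H: latent back-door arc(s) into C.
size 0: {}; under {} C still reaches {G,H,K,L,Z} ∋ H.
C↔H cannot be blocked by any observed set — no back-door set.

C→H: no observed back-door set.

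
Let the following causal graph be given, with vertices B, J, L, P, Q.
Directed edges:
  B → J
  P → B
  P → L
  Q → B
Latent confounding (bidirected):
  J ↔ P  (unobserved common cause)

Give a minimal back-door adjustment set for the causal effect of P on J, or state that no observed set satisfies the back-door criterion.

P→J: no observed back-door set.

desc(P)\{P}={B,J,L}; candidates ⊆ {Q}.
P↔J: latent back-door arc(s) into P.
size 0: {}; under {} P still reaches {J} ∋ J.
size 1: {Q}; under {Q} P still reaches {J} ∋ J.
P↔J cannot be blocked by any observed set — no back-door set.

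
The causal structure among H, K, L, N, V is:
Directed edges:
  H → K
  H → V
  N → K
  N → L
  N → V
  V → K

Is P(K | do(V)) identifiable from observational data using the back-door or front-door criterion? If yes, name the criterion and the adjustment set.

desc(V)\{V}={K}; candidates ⊆ {H,L,N}.
size 0: {}; under {} V still reaches {H,K,L,N} ∋ K.
size 1: {H}, {L}, {N}; under {H} V still reaches {K,L,N} ∋ K.
{H,N}: V⊥K given {H,N} in G with V→· removed — back-door holds.
P(K|do(V)) = Σ_{H,N} P(K|V,H,N)·P(H,N).

P(K|do(V)): backdoor, adjust for {H, N}.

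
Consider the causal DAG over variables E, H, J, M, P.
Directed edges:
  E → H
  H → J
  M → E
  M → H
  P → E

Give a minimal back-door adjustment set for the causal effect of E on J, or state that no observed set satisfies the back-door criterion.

desc(E)\{E}={H,J}; candidates ⊆ {M,P}.
size 0: {}; under {} E still reaches {H,J,M,P} ∋ J.
{M}: E⊥J given {M} in G with E→· removed — back-door holds.

E→J: minimal back-door set {M}.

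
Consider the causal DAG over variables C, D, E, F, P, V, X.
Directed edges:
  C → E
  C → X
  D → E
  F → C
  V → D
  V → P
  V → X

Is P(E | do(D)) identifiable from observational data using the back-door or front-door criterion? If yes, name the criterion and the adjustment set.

P(E|do(D)): backdoor, adjust for ∅.

desc(D)\{D}={E}; candidates ⊆ {C,F,P,V,X}.
∅: D⊥E given ∅ in G with D→· removed — back-door holds.
P(E|do(D)) = P(E|D) — no adjustment needed.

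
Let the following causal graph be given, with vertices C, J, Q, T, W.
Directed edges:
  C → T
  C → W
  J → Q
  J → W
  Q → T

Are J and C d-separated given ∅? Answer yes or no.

Bayes-Ball from J | ∅ reaches {Q,T,W}.
C ∉ reach(J|∅) ⇒ J ⊥ C | ∅.

Yes — J ⊥ C | ∅.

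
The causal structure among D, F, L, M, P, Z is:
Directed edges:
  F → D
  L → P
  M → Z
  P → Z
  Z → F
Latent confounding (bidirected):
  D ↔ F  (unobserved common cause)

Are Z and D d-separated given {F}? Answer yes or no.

No — Z and D are d-connected given {F}.

Bayes-Ball from Z | {F} reaches {D,L,M,P}.
D ∈ reach(Z|{F}) ⇒ Z ⊥̸ D | {F}.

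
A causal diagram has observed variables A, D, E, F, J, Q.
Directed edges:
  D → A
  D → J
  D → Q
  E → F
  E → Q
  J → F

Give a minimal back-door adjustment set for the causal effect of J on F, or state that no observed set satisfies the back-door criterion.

desc(J)\{J}={F}; candidates ⊆ {A,D,E,Q}.
∅: J⊥F given ∅ in G with J→· removed — back-door holds.

J→F: minimal back-door set ∅.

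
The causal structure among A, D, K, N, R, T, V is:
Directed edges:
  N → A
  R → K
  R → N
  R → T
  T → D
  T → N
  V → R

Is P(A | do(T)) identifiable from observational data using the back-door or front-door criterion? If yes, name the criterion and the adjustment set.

P(A|do(T)): backdoor, adjust for {R}.

desc(T)\{T}={A,D,N}; candidates ⊆ {K,R,V}.
size 0: {}; under {} T still reaches {A,K,N,R,V} ∋ A.
{R}: T⊥A given {R} in G with T→· removed — back-door holds.
P(A|do(T)) = Σ_{R} P(A|T,R)·P(R).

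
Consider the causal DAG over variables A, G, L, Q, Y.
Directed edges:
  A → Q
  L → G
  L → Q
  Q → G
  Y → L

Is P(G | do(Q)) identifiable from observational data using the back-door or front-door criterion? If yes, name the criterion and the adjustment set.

desc(Q)\{Q}={G}; candidates ⊆ {A,L,Y}.
size 0: {}; under {} Q still reaches {A,G,L,Y} ∋ G.
{L}: Q⊥G given {L} in G with Q→· removed — back-door holds.
P(G|do(Q)) = Σ_{L} P(G|Q,L)·P(L).

P(G|do(Q)): backdoor, adjust for {L}.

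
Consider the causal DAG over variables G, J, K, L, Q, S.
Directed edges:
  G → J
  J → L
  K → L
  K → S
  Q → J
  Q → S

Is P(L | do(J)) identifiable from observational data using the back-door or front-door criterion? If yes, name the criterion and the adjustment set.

desc(J)\{J}={L}; candidates ⊆ {G,K,Q,S}.
∅: J⊥L given ∅ in G with J→· removed — back-door holds.
P(L|do(J)) = P(L|J) — no adjustment needed.

P(L|do(J)): backdoor, adjust for ∅.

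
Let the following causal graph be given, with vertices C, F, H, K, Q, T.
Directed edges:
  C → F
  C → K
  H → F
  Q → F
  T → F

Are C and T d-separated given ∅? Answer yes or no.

Bayes-Ball from C | ∅ reaches {F,K}.
T ∉ reach(C|∅) ⇒ C ⊥ T | ∅.

Yes — C ⊥ T | ∅.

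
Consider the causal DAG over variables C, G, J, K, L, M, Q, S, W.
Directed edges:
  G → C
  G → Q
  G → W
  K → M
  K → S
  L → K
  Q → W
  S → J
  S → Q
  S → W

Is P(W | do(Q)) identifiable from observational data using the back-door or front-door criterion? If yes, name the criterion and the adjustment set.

desc(Q)\{Q}={W}; candidates ⊆ {C,G,J,K,L,M,S}.
size 0: {}; under {} Q still reaches {C,G,J,K,L,M,S,W} ∋ W.
size 1: {C}, {G}, {J} …(+4); under {C} Q still reaches {G,J,K,L,M,S,W} ∋ W.
{G,S}: Q⊥W given {G,S} in G with Q→· removed — back-door holds.
P(W|do(Q)) = Σ_{G,S} P(W|Q,G,S)·P(G,S).

P(W|do(Q)): backdoor, adjust for {G, S}.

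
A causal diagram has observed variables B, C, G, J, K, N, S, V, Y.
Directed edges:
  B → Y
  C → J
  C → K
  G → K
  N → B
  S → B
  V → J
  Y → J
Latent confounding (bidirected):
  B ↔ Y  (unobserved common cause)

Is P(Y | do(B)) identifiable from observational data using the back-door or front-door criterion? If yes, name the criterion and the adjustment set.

P(Y|do(B)): not identifiable (no BD/FD set).

desc(B)\{B}={J,Y}; candidates ⊆ {C,G,K,N,S,V}.
B↔Y: latent back-door arc(s) into B.
size 0: {}; under {} B still reaches {J,N,S,Y} ∋ Y.
size 1: {C}, {G}, {K} …(+3); under {C} B still reaches {J,N,S,Y} ∋ Y.
size 2: {C,G}, {C,K}, {C,N} …(+12); under {C,G} B still reaches {J,N,S,Y} ∋ Y.
B↔Y cannot be blocked by any observed set — no back-door set.
No mediator lies on a directed B→…→Y path.
Neither criterion identifies P(Y|do(B)) in this graph.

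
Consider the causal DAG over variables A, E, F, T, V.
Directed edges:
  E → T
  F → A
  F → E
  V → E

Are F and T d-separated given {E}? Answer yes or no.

Bayes-Ball from F | {E} reaches {A,V}.
T ∉ reach(F|{E}) ⇒ F ⊥ T | {E}.

Yes — F ⊥ T | {E}.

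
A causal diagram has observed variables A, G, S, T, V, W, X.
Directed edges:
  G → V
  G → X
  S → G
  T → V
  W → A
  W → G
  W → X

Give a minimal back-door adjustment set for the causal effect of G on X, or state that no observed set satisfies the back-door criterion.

G→X: minimal back-door set {W}.

desc(G)\{G}={V,X}; candidates ⊆ {A,S,T,W}.
size 0: {}; under {} G still reaches {A,S,W,X} ∋ X.
{W}: G⊥X given {W} in G with G→· removed — back-door holds.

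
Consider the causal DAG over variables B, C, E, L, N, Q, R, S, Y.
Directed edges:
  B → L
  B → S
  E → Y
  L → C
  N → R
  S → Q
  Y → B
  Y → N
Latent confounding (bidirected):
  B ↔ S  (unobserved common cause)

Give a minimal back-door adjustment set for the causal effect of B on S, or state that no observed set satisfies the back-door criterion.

B→S: no observed back-door set.

desc(B)\{B}={C,L,Q,S}; candidates ⊆ {E,N,R,Y}.
B↔S: latent back-door arc(s) into B.
size 0: {}; under {} B still reaches {E,N,Q,R,S,Y} ∋ S.
size 1: {E}, {N}, {R} …(+1); under {E} B still reaches {N,Q,R,S,Y} ∋ S.
size 2: {E,N}, {E,R}, {E,Y} …(+3); under {E,N} B still reaches {Q,S,Y} ∋ S.
B↔S cannot be blocked by any observed set — no back-door set.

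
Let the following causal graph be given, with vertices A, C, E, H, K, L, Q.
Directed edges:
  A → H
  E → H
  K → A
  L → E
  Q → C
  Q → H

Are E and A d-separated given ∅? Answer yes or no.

Yes — E ⊥ A | ∅.

Bayes-Ball from E | ∅ reaches {H,L}.
A ∉ reach(E|∅) ⇒ E ⊥ A | ∅.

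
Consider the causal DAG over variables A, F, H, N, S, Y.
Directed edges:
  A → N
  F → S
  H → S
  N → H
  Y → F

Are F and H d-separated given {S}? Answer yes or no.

Bayes-Ball from F | {S} reaches {A,H,N,Y}.
H ∈ reach(F|{S}) ⇒ F ⊥̸ H | {S}.

No — F and H are d-connected given {S}.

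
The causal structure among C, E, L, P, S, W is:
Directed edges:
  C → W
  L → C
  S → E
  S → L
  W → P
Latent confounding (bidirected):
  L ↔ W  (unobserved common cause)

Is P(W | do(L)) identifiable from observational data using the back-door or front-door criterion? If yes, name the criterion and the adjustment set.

P(W|do(L)): frontdoor, adjust for {C}.

desc(L)\{L}={C,P,W}; candidates ⊆ {E,S}.
L↔W: latent back-door arc(s) into L.
size 0: {}; under {} L still reaches {E,P,S,W} ∋ W.
size 1: {E}, {S}; under {E} L still reaches {P,S,W} ∋ W.
size 2: {E,S}; under {E,S} L still reaches {P,W} ∋ W.
L↔W cannot be blocked by any observed set — no back-door set.
{C}: (i) intercepts every directed L→W path; (ii) no back-door L→{C}; (iii) {L} blocks every back-door {C}→W. Front-door holds.
P(W|do(L)) = Σ_{C} P(C|L) Σ_{L'} P(W|C,L')P(L').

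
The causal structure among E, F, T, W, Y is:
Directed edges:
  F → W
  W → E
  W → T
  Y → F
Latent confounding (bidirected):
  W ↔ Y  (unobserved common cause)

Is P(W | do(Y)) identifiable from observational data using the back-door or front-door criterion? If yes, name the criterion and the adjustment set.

P(W|do(Y)): frontdoor, adjust for {F}.

desc(Y)\{Y}={E,F,T,W}; candidates ⊆ {—}.
Y↔W: latent back-door arc(s) into Y.
size 0: {}; under {} Y still reaches {E,T,W} ∋ W.
Y↔W cannot be blocked by any observed set — no back-door set.
{F}: (i) intercepts every directed Y→W path; (ii) no back-door Y→{F}; (iii) {Y} blocks every back-door {F}→W. Front-door holds.
P(W|do(Y)) = Σ_{F} P(F|Y) Σ_{Y'} P(W|F,Y')P(Y').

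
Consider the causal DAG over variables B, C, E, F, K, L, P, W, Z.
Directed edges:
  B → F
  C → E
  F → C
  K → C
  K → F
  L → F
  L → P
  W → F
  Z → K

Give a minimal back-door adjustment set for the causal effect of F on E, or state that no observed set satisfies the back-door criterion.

desc(F)\{F}={C,E}; candidates ⊆ {B,K,L,P,W,Z}.
size 0: {}; under {} F still reaches {B,C,E,K,L,P,W,Z} ∋ E.
{K}: F⊥E given {K} in G with F→· removed — back-door holds.

F→E: minimal back-door set {K}.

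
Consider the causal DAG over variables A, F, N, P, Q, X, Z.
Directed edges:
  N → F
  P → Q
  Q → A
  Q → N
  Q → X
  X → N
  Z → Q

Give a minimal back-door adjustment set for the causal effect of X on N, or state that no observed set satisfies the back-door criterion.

X→N: minimal back-door set {Q}.

desc(X)\{X}={F,N}; candidates ⊆ {A,P,Q,Z}.
size 0: {}; under {} X still reaches {A,F,N,P,Q,Z} ∋ N.
{Q}: X⊥N given {Q} in G with X→· removed — back-door holds.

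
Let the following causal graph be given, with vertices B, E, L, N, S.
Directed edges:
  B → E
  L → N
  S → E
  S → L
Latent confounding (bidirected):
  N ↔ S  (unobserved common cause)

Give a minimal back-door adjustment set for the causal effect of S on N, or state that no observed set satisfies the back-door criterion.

S→N: no observed back-door set.

desc(S)\{S}={E,L,N}; candidates ⊆ {B}.
S↔N: latent back-door arc(s) into S.
size 0: {}; under {} S still reaches {N} ∋ N.
size 1: {B}; under {B} S still reaches {N} ∋ N.
S↔N cannot be blocked by any observed set — no back-door set.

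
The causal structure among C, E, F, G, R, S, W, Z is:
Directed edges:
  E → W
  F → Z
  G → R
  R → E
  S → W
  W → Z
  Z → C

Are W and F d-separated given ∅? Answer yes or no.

Yes — W ⊥ F | ∅.

Bayes-Ball from W | ∅ reaches {C,E,G,R,S,Z}.
F ∉ reach(W|∅) ⇒ W ⊥ F | ∅.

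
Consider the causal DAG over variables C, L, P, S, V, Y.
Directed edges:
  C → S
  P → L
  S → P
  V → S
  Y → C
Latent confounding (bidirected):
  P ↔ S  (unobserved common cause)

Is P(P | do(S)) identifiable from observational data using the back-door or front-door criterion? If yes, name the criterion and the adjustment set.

P(P|do(S)): not identifiable (no BD/FD set).

desc(S)\{S}={L,P}; candidates ⊆ {C,V,Y}.
S↔P: latent back-door arc(s) into S.
size 0: {}; under {} S still reaches {C,L,P,V,Y} ∋ P.
size 1: {C}, {V}, {Y}; under {C} S still reaches {L,P,V} ∋ P.
size 2: {C,V}, {C,Y}, {V,Y}; under {C,V} S still reaches {L,P} ∋ P.
S↔P cannot be blocked by any observed set — no back-door set.
No mediator lies on a directed S→…→P path.
Neither criterion identifies P(P|do(S)) in this graph.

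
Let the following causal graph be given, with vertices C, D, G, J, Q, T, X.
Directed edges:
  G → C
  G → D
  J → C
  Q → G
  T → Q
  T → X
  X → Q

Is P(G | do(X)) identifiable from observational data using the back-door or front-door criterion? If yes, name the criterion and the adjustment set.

desc(X)\{X}={C,D,G,Q}; candidates ⊆ {J,T}.
size 0: {}; under {} X still reaches {C,D,G,Q,T} ∋ G.
{T}: X⊥G given {T} in G with X→· removed — back-door holds.
P(G|do(X)) = Σ_{T} P(G|X,T)·P(T).

P(G|do(X)): backdoor, adjust for {T}.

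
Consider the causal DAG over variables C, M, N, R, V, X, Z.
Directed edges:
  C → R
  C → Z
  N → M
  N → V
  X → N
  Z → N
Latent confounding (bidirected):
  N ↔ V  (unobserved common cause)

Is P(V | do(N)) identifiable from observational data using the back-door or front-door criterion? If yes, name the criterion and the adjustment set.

P(V|do(N)): not identifiable (no BD/FD set).

desc(N)\{N}={M,V}; candidates ⊆ {C,R,X,Z}.
N↔V: latent back-door arc(s) into N.
size 0: {}; under {} N still reaches {C,R,V,X,Z} ∋ V.
size 1: {C}, {R}, {X} …(+1); under {C} N still reaches {V,X,Z} ∋ V.
size 2: {C,R}, {C,X}, {C,Z} …(+3); under {C,R} N still reaches {V,X,Z} ∋ V.
N↔V cannot be blocked by any observed set — no back-door set.
No mediator lies on a directed N→…→V path.
Neither criterion identifies P(V|do(N)) in this graph.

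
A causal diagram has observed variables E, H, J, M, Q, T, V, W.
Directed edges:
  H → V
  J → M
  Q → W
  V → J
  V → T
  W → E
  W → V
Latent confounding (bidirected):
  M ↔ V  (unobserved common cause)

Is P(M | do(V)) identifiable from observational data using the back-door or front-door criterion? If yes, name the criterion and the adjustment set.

desc(V)\{V}={J,M,T}; candidates ⊆ {E,H,Q,W}.
V↔M: latent back-door arc(s) into V.
size 0: {}; under {} V still reaches {E,H,M,Q,W} ∋ M.
size 1: {E}, {H}, {Q} …(+1); under {E} V still reaches {H,M,Q,W} ∋ M.
size 2: {E,H}, {E,Q}, {E,W} …(+3); under {E,H} V still reaches {M,Q,W} ∋ M.
V↔M cannot be blocked by any observed set — no back-door set.
{J}: (i) intercepts every directed V→M path; (ii) no back-door V→{J}; (iii) {V} blocks every back-door {J}→M. Front-door holds.
P(M|do(V)) = Σ_{J} P(J|V) Σ_{V'} P(M|J,V')P(V').

P(M|do(V)): frontdoor, adjust for {J}.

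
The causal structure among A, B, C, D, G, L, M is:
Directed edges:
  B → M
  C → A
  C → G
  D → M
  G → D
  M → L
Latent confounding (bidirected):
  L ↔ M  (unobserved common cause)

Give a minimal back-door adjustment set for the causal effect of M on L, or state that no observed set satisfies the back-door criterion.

M→L: no observed back-door set.

desc(M)\{M}={L}; candidates ⊆ {A,B,C,D,G}.
M↔L: latent back-door arc(s) into M.
size 0: {}; under {} M still reaches {A,B,C,D,G,L} ∋ L.
size 1: {A}, {B}, {C} …(+2); under {A} M still reaches {B,C,D,G,L} ∋ L.
size 2: {A,B}, {A,C}, {A,D} …(+7); under {A,B} M still reaches {C,D,G,L} ∋ L.
M↔L cannot be blocked by any observed set — no back-door set.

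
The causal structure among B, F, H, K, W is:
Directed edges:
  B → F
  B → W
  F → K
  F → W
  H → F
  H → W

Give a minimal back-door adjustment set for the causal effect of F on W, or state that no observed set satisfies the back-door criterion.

F→W: minimal back-door set {B, H}.

desc(F)\{F}={K,W}; candidates ⊆ {B,H}.
size 0: {}; under {} F still reaches {B,H,W} ∋ W.
size 1: {B}, {H}; under {B} F still reaches {H,W} ∋ W.
{B,H}: F⊥W given {B,H} in G with F→· removed — back-door holds.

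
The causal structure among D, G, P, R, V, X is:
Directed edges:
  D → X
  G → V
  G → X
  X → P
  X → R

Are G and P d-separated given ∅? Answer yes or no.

Bayes-Ball from G | ∅ reaches {P,R,V,X}.
P ∈ reach(G|∅) ⇒ G ⊥̸ P | ∅.

No — G and P are d-connected given ∅.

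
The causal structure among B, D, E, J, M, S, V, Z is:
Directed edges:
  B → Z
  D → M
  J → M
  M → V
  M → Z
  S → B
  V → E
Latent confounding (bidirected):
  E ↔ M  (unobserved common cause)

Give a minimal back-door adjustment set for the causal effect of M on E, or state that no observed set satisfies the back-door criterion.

desc(M)\{M}={E,V,Z}; candidates ⊆ {B,D,J,S}.
M↔E: latent back-door arc(s) into M.
size 0: {}; under {} M still reaches {D,E,J} ∋ E.
size 1: {B}, {D}, {J} …(+1); under {B} M still reaches {D,E,J} ∋ E.
size 2: {B,D}, {B,J}, {B,S} …(+3); under {B,D} M still reaches {E,J} ∋ E.
M↔E cannot be blocked by any observed set — no back-door set.

M→E: no observed back-door set.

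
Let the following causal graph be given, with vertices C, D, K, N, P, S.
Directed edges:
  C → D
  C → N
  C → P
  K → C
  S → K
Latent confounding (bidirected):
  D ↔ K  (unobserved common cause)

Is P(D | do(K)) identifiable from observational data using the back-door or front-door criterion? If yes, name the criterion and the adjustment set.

P(D|do(K)): frontdoor, adjust for {C}.

desc(K)\{K}={C,D,N,P}; candidates ⊆ {S}.
K↔D: latent back-door arc(s) into K.
size 0: {}; under {} K still reaches {D,S} ∋ D.
size 1: {S}; under {S} K still reaches {D} ∋ D.
K↔D cannot be blocked by any observed set — no back-door set.
{C}: (i) intercepts every directed K→D path; (ii) no back-door K→{C}; (iii) {K} blocks every back-door {C}→D. Front-door holds.
P(D|do(K)) = Σ_{C} P(C|K) Σ_{K'} P(D|C,K')P(K').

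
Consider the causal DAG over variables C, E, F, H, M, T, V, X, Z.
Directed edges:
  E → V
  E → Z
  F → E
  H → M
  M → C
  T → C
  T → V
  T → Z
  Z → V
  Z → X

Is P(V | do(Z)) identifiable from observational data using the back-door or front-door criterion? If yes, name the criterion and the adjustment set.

P(V|do(Z)): backdoor, adjust for {E, T}.

desc(Z)\{Z}={V,X}; candidates ⊆ {C,E,F,H,M,T}.
size 0: {}; under {} Z still reaches {C,E,F,T,V} ∋ V.
size 1: {C}, {E}, {F} …(+3); under {C} Z still reaches {E,F,H,M,T,V} ∋ V.
{E,T}: Z⊥V given {E,T} in G with Z→· removed — back-door holds.
P(V|do(Z)) = Σ_{E,T} P(V|Z,E,T)·P(E,T).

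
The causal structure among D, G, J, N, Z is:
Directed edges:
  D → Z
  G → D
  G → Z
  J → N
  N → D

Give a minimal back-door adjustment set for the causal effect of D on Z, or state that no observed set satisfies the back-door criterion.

D→Z: minimal back-door set {G}.

desc(D)\{D}={Z}; candidates ⊆ {G,J,N}.
size 0: {}; under {} D still reaches {G,J,N,Z} ∋ Z.
{G}: D⊥Z given {G} in G with D→· removed — back-door holds.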